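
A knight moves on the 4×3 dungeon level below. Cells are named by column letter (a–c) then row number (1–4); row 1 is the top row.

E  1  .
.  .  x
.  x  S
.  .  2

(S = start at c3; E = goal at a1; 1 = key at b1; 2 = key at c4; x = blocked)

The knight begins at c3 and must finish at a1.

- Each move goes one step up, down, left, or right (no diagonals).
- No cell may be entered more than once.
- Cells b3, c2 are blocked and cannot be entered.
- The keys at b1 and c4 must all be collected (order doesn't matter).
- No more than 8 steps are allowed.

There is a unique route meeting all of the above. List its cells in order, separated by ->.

Any route must reach b1 and c4 and still end at a1 within 8 moves, so the order of the required stops is forced.
Route from c3: down 1 to c4, left 2 to a4, up 2 to a2, right 1 to b2, up 1 to b1, left 1 to a1 — 8 moves in all.
Check: all required cells visited; 8 ≤ 8 moves.

c3 -> c4 -> b4 -> a4 -> a3 -> a2 -> b2 -> b1 -> a1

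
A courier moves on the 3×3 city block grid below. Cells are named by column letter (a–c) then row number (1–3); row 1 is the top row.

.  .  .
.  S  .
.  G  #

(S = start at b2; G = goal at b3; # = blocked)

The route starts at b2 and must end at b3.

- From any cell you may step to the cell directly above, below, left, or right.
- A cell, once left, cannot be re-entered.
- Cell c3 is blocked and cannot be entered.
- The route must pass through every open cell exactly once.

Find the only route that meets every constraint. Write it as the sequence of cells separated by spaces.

Need to visit all 8 open cells exactly once, starting at b2 and ending at b3.
Cell c1 has only two open neighbours (c2 and b1), so the path must pass straight through it: one of those is the cell it's entered from and the other is where it exits.
Route from b2: right to c2, up to c1, 2× left (reaching a1), 2× down (reaching a3), right to b3 — 7 moves in all.
Check: all 8 open cells covered.

b2 c2 c1 b1 a1 a2 a3 b3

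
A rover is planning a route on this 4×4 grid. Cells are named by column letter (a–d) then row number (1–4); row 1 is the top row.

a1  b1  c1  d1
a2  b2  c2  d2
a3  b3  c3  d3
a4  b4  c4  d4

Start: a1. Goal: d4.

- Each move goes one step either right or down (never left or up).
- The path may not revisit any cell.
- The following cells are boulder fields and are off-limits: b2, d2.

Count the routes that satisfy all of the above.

6

A right/down-only route from a1 to d4 makes exactly 3 down-moves and 3 right-moves in some order.
With no other constraints that would be C(6,3) = 20 routes.
Subtract routes through each blocked cell (inclusion–exclusion for overlaps): − through b2: 12 − through d2: 4 + through b2&d2: 2 → 6.
That gives 6 routes.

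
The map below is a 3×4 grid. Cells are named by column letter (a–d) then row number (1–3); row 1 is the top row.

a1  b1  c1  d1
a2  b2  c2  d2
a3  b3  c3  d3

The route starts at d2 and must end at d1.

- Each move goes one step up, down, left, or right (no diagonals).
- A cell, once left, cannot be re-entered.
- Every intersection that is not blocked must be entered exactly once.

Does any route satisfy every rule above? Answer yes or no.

yes

One route that works: d2 → d3 → c3 → c2 → b2 → b3 → a3 → a2 → a1 → b1 → c1 → d1.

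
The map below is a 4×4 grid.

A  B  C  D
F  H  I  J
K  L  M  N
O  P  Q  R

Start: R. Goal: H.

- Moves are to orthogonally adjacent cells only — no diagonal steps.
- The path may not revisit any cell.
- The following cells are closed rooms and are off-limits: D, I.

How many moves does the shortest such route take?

4

The Manhattan distance from R to H is |4−2| + |4−2| = 4, so at least 4 moves are needed.
A route of 4 moves achieves this: R → N → M → L → H.
Since 4 matches the lower bound, it is optimal.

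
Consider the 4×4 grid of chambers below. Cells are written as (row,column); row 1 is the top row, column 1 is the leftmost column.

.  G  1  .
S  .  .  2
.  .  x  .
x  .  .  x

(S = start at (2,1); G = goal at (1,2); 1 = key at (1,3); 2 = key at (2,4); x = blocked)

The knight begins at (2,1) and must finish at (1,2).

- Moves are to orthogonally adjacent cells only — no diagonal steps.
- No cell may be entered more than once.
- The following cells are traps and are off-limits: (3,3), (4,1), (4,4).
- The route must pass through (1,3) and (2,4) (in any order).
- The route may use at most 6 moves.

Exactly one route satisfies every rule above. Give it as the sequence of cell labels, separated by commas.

The 6-move cap with required stops at (1,3), (2,4) leaves no slack for detours.
Route from (2,1): right 3 to (2,4), up 1 to (1,4), left 2 to (1,2) — 6 moves in all.
Check: all required cells visited; 6 ≤ 6 moves.

(2,1), (2,2), (2,3), (2,4), (1,4), (1,3), (1,2)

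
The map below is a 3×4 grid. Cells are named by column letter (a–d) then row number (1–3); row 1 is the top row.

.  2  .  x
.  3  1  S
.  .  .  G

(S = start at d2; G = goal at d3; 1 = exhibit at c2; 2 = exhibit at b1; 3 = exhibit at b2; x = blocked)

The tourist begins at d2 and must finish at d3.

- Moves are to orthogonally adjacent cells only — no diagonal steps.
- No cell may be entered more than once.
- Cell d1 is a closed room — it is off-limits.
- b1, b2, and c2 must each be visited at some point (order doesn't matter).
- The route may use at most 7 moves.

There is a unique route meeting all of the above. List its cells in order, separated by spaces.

d2 c2 c1 b1 b2 b3 c3 d3

The 7-move cap with required stops at b1, b2, c2 leaves no slack for detours.
Route from d2: left 1 to c2, up 1 to c1, left 1 to b1, down 2 to b3, right 2 to d3 — 7 moves in all.
Check: all required cells visited; 7 ≤ 7 moves.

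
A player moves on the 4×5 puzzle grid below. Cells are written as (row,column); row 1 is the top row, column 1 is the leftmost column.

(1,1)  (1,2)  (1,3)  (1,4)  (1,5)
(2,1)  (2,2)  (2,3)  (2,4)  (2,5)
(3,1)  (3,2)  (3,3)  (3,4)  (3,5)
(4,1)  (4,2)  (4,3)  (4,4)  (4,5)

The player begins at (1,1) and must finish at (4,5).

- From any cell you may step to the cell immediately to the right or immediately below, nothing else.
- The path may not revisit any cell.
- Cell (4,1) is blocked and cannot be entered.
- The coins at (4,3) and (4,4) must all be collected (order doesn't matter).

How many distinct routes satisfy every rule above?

A right/down-only route from (1,1) to (4,5) makes exactly 3 down-moves and 4 right-moves in some order.
With no other constraints that would be C(7,3) = 35 routes.
A monotone route can only reach the required cells in the order (4,3), (4,4), so split there and multiply the segment counts (each segment already excludes blocked cells): (1,1)→(4,3): 9; (4,3)→(4,4): 1; (4,4)→(4,5): 1; product = 9.
That gives 9 routes.

9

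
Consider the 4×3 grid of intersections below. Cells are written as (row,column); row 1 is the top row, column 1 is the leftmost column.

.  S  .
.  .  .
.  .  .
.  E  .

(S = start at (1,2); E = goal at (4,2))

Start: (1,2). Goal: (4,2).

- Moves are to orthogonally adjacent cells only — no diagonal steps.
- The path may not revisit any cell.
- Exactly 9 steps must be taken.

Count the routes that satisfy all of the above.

Need simple routes of exactly 9 moves from (1,2) to (4,2) (Manhattan distance 3, so 3 moves are spent on a detour and 3 undoing it).
Enumerating: (1,2) (1,1) (2,1) (3,1) (3,2) (2,2) (2,3) (3,3) (4,3) (4,2) | (1,2) (1,1) (2,1) (2,2) (2,3) (3,3) (3,2) (3,1) (4,1) (4,2) | (1,2) (1,3) (2,3) (3,3) (3,2) (2,2) (2,1) (3,1) (4,1) (4,2) | (1,2) (1,3) (2,3) (2,2) (2,1) (3,1) (3,2) (3,3) (4,3) (4,2).
That gives 4 routes.

4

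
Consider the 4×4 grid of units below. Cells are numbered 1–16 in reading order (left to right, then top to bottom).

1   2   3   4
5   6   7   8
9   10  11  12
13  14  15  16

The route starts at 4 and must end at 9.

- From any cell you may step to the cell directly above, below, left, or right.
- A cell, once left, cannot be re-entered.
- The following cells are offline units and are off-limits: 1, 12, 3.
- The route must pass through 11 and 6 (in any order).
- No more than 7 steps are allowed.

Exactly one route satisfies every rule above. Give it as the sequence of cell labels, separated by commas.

The budget equals the shortest possible length, so every move has to be on a shortest route through the required cells.
Route from 4: down 1 to 8, left 1 to 7, down 1 to 11, left 1 to 10, up 1 to 6, left 1 to 5, down 1 to 9 — 7 moves in all.
Check: all required cells visited; 7 ≤ 7 moves.

4, 8, 7, 11, 10, 6, 5, 9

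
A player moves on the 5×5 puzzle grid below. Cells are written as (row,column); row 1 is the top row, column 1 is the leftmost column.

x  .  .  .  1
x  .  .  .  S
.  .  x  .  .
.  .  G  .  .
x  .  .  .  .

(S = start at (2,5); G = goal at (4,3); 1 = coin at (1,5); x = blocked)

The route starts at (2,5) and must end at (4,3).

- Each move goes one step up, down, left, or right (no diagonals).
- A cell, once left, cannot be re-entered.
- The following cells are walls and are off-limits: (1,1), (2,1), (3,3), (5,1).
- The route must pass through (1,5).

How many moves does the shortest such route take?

Any route passes through (1,5) somewhere between (2,5) and (4,3). Summing Manhattan distances along the two legs ((2,5) → (1,5) → (4,3)) gives a lower bound of 1 + 5 = 6 moves.
A route of 6 moves achieves this: (2,5) → (1,5) → (1,4) → (2,4) → (3,4) → (4,4) → (4,3).
Since 6 matches the lower bound, it is optimal.

6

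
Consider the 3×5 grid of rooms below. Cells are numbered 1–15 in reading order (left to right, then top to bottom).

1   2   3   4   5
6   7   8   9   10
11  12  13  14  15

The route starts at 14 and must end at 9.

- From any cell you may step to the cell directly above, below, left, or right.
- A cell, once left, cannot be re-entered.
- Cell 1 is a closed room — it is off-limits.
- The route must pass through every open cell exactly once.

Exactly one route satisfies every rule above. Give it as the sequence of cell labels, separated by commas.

Need to visit all 14 open cells exactly once, starting at 14 and ending at 9.
Route from 14: right to 15, 2× up (reaching 5), 3× left (reaching 2), down to 7, left to 6, down to 11, 2× right (reaching 13), up to 8, right to 9 — 13 moves in all.
Check: all 14 open cells covered.

14, 15, 10, 5, 4, 3, 2, 7, 6, 11, 12, 13, 8, 9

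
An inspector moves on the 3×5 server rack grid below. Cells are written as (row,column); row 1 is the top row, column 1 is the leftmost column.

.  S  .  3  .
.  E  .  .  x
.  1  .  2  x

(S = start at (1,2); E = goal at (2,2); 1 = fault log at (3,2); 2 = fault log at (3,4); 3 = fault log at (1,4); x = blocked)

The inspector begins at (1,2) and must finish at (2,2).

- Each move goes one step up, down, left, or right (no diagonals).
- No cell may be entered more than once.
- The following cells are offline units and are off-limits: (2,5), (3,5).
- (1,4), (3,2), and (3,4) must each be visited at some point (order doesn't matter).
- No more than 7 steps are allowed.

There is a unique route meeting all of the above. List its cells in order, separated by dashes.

(1,2) - (1,3) - (1,4) - (2,4) - (3,4) - (3,3) - (3,2) - (2,2)

Any route must reach (1,4), (3,2), and (3,4) and still end at (2,2) within 7 moves, so the order of the required stops is forced.
Route from (1,2): 2× right (reaching (1,4)), 2× down (reaching (3,4)), 2× left (reaching (3,2)), up to (2,2) — 7 moves in all.
Check: all required cells visited; 7 ≤ 7 moves.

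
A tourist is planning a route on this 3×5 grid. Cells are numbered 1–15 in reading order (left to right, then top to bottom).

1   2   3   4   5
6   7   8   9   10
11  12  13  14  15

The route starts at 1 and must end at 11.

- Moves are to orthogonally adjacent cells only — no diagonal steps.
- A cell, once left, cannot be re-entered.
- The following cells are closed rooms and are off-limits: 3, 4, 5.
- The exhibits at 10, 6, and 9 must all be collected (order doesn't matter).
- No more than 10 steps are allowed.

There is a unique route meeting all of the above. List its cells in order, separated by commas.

Any route must reach 10, 6, and 9 and still end at 11 within 10 moves, so the order of the required stops is forced.
Route from 1: down to 6, 4× right (reaching 10), down to 15, 4× left (reaching 11) — 10 moves in all.
Check: all required cells visited; 10 ≤ 10 moves.

1, 6, 7, 8, 9, 10, 15, 14, 13, 12, 11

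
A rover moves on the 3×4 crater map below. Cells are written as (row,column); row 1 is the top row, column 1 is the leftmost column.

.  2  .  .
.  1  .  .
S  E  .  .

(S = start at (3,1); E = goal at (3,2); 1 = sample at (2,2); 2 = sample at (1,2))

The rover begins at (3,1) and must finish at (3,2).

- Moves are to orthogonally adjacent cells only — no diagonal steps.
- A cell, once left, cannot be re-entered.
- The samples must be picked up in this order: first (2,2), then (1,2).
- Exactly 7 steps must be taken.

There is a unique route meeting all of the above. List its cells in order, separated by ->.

(3,1) -> (2,1) -> (2,2) -> (1,2) -> (1,3) -> (2,3) -> (3,3) -> (3,2)

The waypoints must appear in the order (2,2), (1,2), with no cell reused.
Route from (3,1): up to (2,1), right to (2,2), up to (1,2), right to (1,3), 2× down (reaching (3,3)), left to (3,2) — 7 moves in all.
Check: order respected (1 at step 2, 2 at step 3); 7 moves as required.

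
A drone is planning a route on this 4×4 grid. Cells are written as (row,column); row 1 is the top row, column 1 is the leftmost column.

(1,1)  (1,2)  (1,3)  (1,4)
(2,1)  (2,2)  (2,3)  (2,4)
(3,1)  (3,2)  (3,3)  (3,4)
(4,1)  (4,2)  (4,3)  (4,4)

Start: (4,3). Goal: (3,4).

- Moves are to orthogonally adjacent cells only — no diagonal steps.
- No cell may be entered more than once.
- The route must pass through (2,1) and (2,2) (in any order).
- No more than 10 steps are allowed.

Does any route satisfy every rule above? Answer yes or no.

yes

One route that works: (4,3) → (3,3) → (3,2) → (3,1) → (2,1) → (2,2) → (2,3) → (2,4) → (3,4).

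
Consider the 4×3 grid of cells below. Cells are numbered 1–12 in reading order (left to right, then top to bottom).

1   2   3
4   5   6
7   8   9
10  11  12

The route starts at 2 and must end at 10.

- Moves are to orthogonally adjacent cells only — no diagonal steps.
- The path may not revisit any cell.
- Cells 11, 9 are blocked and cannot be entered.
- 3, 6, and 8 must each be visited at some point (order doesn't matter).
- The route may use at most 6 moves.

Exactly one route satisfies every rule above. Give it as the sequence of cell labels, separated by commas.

Any route must reach 3, 6, and 8 and still end at 10 within 6 moves, so the order of the required stops is forced.
Route from 2: right to 3, down to 6, left to 5, down to 8, left to 7, down to 10 — 6 moves in all.
Check: all required cells visited; 6 ≤ 6 moves.

2, 3, 6, 5, 8, 7, 10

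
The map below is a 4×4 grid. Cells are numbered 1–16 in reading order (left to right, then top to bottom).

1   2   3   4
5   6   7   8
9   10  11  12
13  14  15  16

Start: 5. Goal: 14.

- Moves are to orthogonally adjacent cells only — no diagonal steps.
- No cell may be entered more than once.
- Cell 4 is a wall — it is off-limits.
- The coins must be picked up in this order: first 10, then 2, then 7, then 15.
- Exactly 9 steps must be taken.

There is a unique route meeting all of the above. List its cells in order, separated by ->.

The waypoints must appear in the order 10, 2, 7, 15, with no cell reused.
Route from 5: down to 9, right to 10, 2× up (reaching 2), right to 3, 3× down (reaching 15), left to 14 — 9 moves in all.
Check: order respected (10 at step 2, 2 at step 4, 7 at step 6, 15 at step 8); 9 moves as required.

5 -> 9 -> 10 -> 6 -> 2 -> 3 -> 7 -> 11 -> 15 -> 14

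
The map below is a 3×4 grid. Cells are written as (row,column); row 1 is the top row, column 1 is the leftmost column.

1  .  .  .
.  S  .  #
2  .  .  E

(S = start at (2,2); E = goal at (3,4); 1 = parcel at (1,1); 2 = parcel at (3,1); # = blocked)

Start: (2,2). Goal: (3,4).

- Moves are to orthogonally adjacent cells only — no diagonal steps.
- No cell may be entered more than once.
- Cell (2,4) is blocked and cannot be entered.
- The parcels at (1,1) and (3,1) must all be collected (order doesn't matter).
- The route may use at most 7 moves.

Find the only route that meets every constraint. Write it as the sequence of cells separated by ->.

(2,2) -> (1,2) -> (1,1) -> (2,1) -> (3,1) -> (3,2) -> (3,3) -> (3,4)

The 7-move cap with required stops at (1,1), (3,1) leaves no slack for detours.
Route from (2,2): up to (1,2), left to (1,1), 2× down (reaching (3,1)), 3× right (reaching (3,4)) — 7 moves in all.
Check: all required cells visited; 7 ≤ 7 moves.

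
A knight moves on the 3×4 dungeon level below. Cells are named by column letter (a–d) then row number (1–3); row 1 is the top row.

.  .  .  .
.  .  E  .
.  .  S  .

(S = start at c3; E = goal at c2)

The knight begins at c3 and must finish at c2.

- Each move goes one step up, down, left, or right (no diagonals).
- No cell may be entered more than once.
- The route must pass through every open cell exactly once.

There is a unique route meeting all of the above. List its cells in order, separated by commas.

c3, d3, d2, d1, c1, b1, a1, a2, a3, b3, b2, c2

Need to visit all 12 open cells exactly once, starting at c3 and ending at c2.
Cell d1 has only two open neighbours (d2 and c1), so the path must pass straight through it: one of those is the cell it's entered from and the other is where it exits.
Route from c3: right 1 to d3, up 2 to d1, left 3 to a1, down 2 to a3, right 1 to b3, up 1 to b2, right 1 to c2 — 11 moves in all.
Check: all 12 open cells covered.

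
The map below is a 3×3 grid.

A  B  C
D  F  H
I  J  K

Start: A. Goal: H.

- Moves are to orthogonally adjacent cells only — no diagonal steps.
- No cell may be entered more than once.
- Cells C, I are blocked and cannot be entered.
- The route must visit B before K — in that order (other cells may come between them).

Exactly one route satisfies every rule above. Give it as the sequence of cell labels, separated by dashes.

The waypoints must appear in the order B, K, with no cell reused.
Route from A: right 1 to B, down 2 to J, right 1 to K, up 1 to H — 5 moves in all.
Check: order respected (B at step 1, K at step 4).

A - B - F - J - K - H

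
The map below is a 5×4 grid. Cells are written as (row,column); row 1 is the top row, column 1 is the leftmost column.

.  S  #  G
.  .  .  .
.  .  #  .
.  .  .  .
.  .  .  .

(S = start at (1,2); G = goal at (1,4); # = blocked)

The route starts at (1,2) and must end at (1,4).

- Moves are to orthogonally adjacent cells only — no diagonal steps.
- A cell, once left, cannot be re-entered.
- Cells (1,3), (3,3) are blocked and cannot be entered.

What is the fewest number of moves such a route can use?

4

The Manhattan distance from (1,2) to (1,4) is |1−1| + |2−4| = 2, so at least 2 moves are needed.
That bound ignores the blocked cells. Measuring each leg by the fewest moves that actually steer around them ((1,2)→(1,4): 4) raises the lower bound to 4.
A route of 4 moves exists: (1,2) → (2,2) → (2,3) → (2,4) → (1,4).
Since 4 matches that lower bound, it is optimal.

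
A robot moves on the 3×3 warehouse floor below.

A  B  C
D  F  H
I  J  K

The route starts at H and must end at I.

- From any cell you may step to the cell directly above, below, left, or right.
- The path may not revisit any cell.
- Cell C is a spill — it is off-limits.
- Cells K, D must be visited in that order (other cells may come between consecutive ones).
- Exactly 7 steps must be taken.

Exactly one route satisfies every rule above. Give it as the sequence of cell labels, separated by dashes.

H - K - J - F - B - A - D - I

The waypoints must appear in the order K, D, with no cell reused.
Route from H: down 1 to K, left 1 to J, up 2 to B, left 1 to A, down 2 to I — 7 moves in all.
Check: order respected (K at step 1, D at step 6); 7 moves as required.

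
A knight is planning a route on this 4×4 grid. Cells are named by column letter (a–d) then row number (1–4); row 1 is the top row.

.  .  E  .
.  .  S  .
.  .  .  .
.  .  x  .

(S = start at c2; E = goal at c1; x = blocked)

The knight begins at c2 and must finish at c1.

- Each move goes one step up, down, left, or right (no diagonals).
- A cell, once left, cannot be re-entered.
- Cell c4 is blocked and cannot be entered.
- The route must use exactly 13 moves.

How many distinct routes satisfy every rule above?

Need simple routes of exactly 13 moves from c2 to c1 (Manhattan distance 1, so 6 moves are spent on a detour and 6 undoing it).
Enumerating: c2 b2 b1 a1 a2 a3 a4 b4 b3 c3 d3 d2 d1 c1.
That gives 1 route.

1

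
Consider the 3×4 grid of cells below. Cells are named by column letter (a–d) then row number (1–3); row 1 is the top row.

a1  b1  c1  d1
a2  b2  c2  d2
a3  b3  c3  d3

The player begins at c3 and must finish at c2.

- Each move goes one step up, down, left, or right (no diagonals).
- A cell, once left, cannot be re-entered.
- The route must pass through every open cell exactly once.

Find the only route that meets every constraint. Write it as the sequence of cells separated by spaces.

c3 d3 d2 d1 c1 b1 a1 a2 a3 b3 b2 c2

Need to visit all 12 open cells exactly once, starting at c3 and ending at c2.
Cell d3 has only two open neighbours (d2 and c3), so the path must pass straight through it: one of those is the cell it's entered from and the other is where it exits.
Route from c3: right 1 to d3, up 2 to d1, left 3 to a1, down 2 to a3, right 1 to b3, up 1 to b2, right 1 to c2 — 11 moves in all.
Check: all 12 open cells covered.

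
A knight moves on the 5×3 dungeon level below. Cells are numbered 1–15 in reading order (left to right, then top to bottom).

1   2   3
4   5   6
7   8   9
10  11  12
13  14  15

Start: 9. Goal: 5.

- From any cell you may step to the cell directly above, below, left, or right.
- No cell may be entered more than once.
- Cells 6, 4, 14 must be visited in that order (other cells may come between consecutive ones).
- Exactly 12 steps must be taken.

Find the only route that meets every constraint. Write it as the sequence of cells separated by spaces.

9 6 3 2 1 4 7 10 13 14 11 8 5

The waypoints must appear in the order 6, 4, 14, with no cell reused.
Route from 9: up 2 to 3, left 2 to 1, down 4 to 13, right 1 to 14, up 3 to 5 — 12 moves in all.
Check: order respected (6 at step 1, 4 at step 5, 14 at step 9); 12 moves as required.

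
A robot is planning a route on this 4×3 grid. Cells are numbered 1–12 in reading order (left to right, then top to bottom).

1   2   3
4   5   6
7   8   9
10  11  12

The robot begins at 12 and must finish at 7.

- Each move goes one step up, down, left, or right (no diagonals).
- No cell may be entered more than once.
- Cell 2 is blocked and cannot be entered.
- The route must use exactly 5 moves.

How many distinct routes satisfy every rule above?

5

Need simple routes of exactly 5 moves from 12 to 7 (Manhattan distance 3, so 1 moves are spent on a detour and 1 undoing it).
Enumerating: 12 9 6 5 8 7 | 12 9 6 5 4 7 | 12 9 8 5 4 7 | 12 9 8 11 10 7 | 12 11 8 5 4 7.
That gives 5 routes.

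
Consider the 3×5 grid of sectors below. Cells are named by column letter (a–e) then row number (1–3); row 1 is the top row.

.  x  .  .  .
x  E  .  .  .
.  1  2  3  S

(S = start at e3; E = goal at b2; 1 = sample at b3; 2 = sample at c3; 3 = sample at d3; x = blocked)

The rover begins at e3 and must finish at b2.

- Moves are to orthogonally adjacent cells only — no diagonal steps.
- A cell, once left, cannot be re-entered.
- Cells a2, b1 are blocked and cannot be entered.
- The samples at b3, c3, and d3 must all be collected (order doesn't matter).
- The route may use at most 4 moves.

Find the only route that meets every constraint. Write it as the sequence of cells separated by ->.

The budget equals the shortest possible length, so every move has to be on a shortest route through the required cells.
Route from e3: left 3 to b3, up 1 to b2 — 4 moves in all.
Check: all required cells visited; 4 ≤ 4 moves.

e3 -> d3 -> c3 -> b3 -> b2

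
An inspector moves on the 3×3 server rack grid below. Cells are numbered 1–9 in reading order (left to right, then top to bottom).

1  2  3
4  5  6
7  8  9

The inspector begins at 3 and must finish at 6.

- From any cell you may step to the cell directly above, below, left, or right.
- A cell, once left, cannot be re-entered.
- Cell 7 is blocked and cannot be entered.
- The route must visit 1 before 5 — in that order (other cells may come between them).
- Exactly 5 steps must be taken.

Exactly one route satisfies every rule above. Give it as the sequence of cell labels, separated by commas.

3, 2, 1, 4, 5, 6

The waypoints must appear in the order 1, 5, with no cell reused.
Route from 3: left 2 to 1, down 1 to 4, right 2 to 6 — 5 moves in all.
Check: order respected (1 at step 2, 5 at step 4); 5 moves as required.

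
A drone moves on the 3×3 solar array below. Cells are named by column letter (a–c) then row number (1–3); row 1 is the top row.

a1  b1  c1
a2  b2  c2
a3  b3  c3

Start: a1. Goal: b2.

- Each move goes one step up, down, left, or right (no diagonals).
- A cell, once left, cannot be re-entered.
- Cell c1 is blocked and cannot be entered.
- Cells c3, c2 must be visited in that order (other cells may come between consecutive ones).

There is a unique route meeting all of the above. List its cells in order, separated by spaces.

a1 a2 a3 b3 c3 c2 b2

The waypoints must appear in the order c3, c2, with no cell reused.
Route from a1: down 2 to a3, right 2 to c3, up 1 to c2, left 1 to b2 — 6 moves in all.
Check: order respected (c3 at step 4, c2 at step 5).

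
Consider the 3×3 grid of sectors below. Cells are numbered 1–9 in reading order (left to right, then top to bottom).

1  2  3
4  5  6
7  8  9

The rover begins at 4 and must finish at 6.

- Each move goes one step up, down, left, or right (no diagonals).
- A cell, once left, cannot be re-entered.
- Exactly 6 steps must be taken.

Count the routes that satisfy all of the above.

Need simple routes of exactly 6 moves from 4 to 6 (Manhattan distance 2, so 2 moves are spent on a detour and 2 undoing it).
Enumerating: 4 1 2 5 8 9 6 | 4 7 8 5 2 3 6.
That gives 2 routes.

2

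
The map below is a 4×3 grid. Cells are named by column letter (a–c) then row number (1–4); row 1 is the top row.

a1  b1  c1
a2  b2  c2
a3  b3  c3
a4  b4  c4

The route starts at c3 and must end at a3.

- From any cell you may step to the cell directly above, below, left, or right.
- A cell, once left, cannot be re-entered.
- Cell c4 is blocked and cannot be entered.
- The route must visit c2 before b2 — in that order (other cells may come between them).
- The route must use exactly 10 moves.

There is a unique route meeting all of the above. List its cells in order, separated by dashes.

The waypoints must appear in the order c2, b2, with no cell reused.
Route from c3: up 2 to c1, left 2 to a1, down 1 to a2, right 1 to b2, down 2 to b4, left 1 to a4, up 1 to a3 — 10 moves in all.
Check: order respected (c2 at step 1, b2 at step 6); 10 moves as required.

c3 - c2 - c1 - b1 - a1 - a2 - b2 - b3 - b4 - a4 - a3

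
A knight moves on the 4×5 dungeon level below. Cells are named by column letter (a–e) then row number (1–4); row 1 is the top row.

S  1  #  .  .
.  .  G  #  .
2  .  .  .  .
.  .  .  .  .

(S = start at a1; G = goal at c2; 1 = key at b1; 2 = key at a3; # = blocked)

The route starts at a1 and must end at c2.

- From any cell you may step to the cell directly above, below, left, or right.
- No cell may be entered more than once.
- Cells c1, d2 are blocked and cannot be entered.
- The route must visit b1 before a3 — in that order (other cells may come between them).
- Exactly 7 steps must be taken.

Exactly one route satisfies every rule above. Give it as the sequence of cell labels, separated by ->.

The waypoints must appear in the order b1, a3, with no cell reused.
Route from a1: right to b1, down to b2, left to a2, down to a3, 2× right (reaching c3), up to c2 — 7 moves in all.
Check: order respected (1 at step 1, 2 at step 4); 7 moves as required.

a1 -> b1 -> b2 -> a2 -> a3 -> b3 -> c3 -> c2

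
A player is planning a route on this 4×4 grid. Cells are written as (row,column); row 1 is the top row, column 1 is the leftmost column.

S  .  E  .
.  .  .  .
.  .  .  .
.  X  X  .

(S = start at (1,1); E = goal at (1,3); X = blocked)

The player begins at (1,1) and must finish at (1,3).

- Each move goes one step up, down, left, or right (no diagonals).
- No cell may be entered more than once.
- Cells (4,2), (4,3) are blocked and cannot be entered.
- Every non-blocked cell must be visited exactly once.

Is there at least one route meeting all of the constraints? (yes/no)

no

Cell (4,1) has only one open neighbour but is neither the start nor the goal, so a Hamiltonian route would have to both enter and leave it through the same neighbour — impossible without revisiting.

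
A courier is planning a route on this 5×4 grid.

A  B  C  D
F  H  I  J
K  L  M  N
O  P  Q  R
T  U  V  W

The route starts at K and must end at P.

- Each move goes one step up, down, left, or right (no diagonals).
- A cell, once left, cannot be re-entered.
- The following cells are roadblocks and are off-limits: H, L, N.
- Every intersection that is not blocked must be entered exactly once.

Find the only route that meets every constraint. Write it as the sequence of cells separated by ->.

Need to visit all 17 open cells exactly once, starting at K and ending at P.
Cell R has only two open neighbours (W and Q), so the path must pass straight through it: one of those is the cell it's entered from and the other is where it exits.
Route from K: up 2 to A, right 3 to D, down 1 to J, left 1 to I, down 2 to Q, right 1 to R, down 1 to W, left 3 to T, up 1 to O, right 1 to P — 16 moves in all.
Check: all 17 open cells covered.

K -> F -> A -> B -> C -> D -> J -> I -> M -> Q -> R -> W -> V -> U -> T -> O -> P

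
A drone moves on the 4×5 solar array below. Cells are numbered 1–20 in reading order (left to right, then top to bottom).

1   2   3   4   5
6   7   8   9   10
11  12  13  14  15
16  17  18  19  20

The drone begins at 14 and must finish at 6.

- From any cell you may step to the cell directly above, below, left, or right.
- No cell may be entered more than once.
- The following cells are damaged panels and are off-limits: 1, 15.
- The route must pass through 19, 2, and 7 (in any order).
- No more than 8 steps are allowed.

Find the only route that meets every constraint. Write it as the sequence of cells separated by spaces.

14 19 18 13 8 3 2 7 6

The 8-move cap with required stops at 19, 2, 7 leaves no slack for detours.
Route from 14: down 1 to 19, left 1 to 18, up 3 to 3, left 1 to 2, down 1 to 7, left 1 to 6 — 8 moves in all.
Check: all required cells visited; 8 ≤ 8 moves.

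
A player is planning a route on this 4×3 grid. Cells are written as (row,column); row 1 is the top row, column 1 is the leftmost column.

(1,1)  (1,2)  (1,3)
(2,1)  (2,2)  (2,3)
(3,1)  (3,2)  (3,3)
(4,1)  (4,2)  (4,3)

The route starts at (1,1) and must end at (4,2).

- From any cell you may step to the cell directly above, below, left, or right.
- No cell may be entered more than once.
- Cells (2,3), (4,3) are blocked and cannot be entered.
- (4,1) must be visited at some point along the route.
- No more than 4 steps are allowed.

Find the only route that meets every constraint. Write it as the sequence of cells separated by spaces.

(1,1) (2,1) (3,1) (4,1) (4,2)

The 4-move cap with required stops at (4,1) leaves no slack for detours.
Route from (1,1): 3× down (reaching (4,1)), right to (4,2) — 4 moves in all.
Check: all required cells visited; 4 ≤ 4 moves.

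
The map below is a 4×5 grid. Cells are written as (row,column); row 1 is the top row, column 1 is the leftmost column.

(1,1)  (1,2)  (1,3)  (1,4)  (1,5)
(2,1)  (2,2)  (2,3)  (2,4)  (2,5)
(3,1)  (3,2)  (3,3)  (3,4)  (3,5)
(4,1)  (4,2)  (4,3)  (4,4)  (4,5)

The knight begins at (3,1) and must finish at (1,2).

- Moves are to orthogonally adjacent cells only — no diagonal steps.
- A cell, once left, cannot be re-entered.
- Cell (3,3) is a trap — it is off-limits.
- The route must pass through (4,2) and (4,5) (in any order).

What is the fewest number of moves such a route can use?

11

Any route passes through (4,2) and (4,5) in some order between (3,1) and (1,2). Summing Manhattan distances along each leg and taking the cheapest ordering ((3,1) → (4,5) → (4,2) → (1,2)) gives a lower bound of 5 + 3 + 3 = 11 moves.
A route of 11 moves achieves this: (3,1) → (4,1) → (4,2) → (4,3) → (4,4) → (4,5) → (3,5) → (2,5) → (1,5) → (1,4) → (1,3) → (1,2).
Since 11 matches the lower bound, it is optimal.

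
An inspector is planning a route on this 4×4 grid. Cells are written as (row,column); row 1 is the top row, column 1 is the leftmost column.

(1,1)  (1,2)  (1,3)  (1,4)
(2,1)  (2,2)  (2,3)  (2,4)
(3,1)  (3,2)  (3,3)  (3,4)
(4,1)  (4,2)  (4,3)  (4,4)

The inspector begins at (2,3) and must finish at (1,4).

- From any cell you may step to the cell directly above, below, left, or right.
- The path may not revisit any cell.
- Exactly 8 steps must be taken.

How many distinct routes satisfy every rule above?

Need simple routes of exactly 8 moves from (2,3) to (1,4) (Manhattan distance 2, so 3 moves are spent on a detour and 3 undoing it).
Branch systematically from the start, pruning whenever the remaining move budget drops below the Manhattan distance to (1,4) or differs from it in parity. Grouping the completions by first move — via (1,3): 1; via (3,3): 5; via (2,2): 5; via (2,4): 1 — and summing: 1 + 5 + 5 + 1 = 12.
That gives 12 routes.

12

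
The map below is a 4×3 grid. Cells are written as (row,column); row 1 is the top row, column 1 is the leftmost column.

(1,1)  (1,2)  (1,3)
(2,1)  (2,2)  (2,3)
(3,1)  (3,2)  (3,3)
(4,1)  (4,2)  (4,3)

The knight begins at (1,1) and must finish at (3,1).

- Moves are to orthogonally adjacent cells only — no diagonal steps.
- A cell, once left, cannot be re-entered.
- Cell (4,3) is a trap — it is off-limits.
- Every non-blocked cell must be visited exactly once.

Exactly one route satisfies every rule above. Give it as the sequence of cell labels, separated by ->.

(1,1) -> (2,1) -> (2,2) -> (1,2) -> (1,3) -> (2,3) -> (3,3) -> (3,2) -> (4,2) -> (4,1) -> (3,1)

Need to visit all 11 open cells exactly once, starting at (1,1) and ending at (3,1).
Cell (3,3) has only two open neighbours ((2,3) and (3,2)), so the path must pass straight through it: one of those is the cell it's entered from and the other is where it exits.
Route from (1,1): down 1 to (2,1), right 1 to (2,2), up 1 to (1,2), right 1 to (1,3), down 2 to (3,3), left 1 to (3,2), down 1 to (4,2), left 1 to (4,1), up 1 to (3,1) — 10 moves in all.
Check: all 11 open cells covered.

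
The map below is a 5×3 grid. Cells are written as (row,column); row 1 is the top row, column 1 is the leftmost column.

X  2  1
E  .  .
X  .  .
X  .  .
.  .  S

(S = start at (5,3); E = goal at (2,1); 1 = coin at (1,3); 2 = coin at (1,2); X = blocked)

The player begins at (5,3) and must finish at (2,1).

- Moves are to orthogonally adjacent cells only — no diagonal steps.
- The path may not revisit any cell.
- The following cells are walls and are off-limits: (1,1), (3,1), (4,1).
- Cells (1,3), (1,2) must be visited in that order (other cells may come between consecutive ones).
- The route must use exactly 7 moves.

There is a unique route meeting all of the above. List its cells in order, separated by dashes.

The waypoints must appear in the order (1,3), (1,2), with no cell reused.
Route from (5,3): up 4 to (1,3), left 1 to (1,2), down 1 to (2,2), left 1 to (2,1) — 7 moves in all.
Check: order respected (1 at step 4, 2 at step 5); 7 moves as required.

(5,3) - (4,3) - (3,3) - (2,3) - (1,3) - (1,2) - (2,2) - (2,1)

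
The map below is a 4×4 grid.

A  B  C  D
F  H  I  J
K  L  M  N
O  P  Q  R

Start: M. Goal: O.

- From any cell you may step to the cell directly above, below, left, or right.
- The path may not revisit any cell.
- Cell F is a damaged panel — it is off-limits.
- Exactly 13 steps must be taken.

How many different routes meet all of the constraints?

1

Need simple routes of exactly 13 moves from M to O (Manhattan distance 3, so 5 moves are spent on a detour and 5 undoing it).
Enumerating: M I H B C D J N R Q P L K O.
That gives 1 route.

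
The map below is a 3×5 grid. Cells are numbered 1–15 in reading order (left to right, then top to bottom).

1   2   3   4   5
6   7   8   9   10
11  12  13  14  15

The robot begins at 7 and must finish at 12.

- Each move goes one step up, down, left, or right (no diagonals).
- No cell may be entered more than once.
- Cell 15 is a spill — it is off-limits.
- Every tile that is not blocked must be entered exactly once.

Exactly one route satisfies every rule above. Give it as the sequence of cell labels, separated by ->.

Need to visit all 14 open cells exactly once, starting at 7 and ending at 12.
Cell 1 has only two open neighbours (6 and 2), so the path must pass straight through it: one of those is the cell it's entered from and the other is where it exits.
Route from 7: right 1 to 8, down 1 to 13, right 1 to 14, up 1 to 9, right 1 to 10, up 1 to 5, left 4 to 1, down 2 to 11, right 1 to 12 — 13 moves in all.
Check: all 14 open cells covered.

7 -> 8 -> 13 -> 14 -> 9 -> 10 -> 5 -> 4 -> 3 -> 2 -> 1 -> 6 -> 11 -> 12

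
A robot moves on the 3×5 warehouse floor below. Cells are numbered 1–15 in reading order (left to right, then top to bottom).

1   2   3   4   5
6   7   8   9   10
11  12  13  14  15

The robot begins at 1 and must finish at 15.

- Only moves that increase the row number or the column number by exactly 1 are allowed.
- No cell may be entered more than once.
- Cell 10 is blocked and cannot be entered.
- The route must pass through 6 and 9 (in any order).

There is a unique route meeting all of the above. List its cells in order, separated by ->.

1 -> 6 -> 7 -> 8 -> 9 -> 14 -> 15

Moves only go right or down, so the column and row indices never decrease.
Route from 1: down 1 to 6, right 3 to 9, down 1 to 14, right 1 to 15 — 6 moves in all.
Check: all required cells visited.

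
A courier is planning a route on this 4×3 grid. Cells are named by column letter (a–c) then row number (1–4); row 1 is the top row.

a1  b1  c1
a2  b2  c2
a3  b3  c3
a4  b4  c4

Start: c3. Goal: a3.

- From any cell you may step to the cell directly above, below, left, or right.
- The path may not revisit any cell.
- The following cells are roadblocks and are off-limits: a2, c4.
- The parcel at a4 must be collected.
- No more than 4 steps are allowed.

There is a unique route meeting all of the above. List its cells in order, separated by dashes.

c3 - b3 - b4 - a4 - a3

The 4-move cap with required stops at a4 leaves no slack for detours.
Route from c3: left 1 to b3, down 1 to b4, left 1 to a4, up 1 to a3 — 4 moves in all.
Check: all required cells visited; 4 ≤ 4 moves.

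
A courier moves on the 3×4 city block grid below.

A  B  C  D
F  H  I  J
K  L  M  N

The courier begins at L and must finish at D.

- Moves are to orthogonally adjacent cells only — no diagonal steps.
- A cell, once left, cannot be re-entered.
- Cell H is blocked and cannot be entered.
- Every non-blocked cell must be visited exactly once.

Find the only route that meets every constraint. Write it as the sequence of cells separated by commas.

Need to visit all 11 open cells exactly once, starting at L and ending at D.
Cell K has only two open neighbours (F and L), so the path must pass straight through it: one of those is the cell it's entered from and the other is where it exits.
Route from L: left 1 to K, up 2 to A, right 2 to C, down 2 to M, right 1 to N, up 2 to D — 10 moves in all.
Check: all 11 open cells covered.

L, K, F, A, B, C, I, M, N, J, D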